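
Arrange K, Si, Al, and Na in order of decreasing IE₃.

The third ionization energy removes an electron from the +2 ion. For each element: K²⁺ is already 1 electron into the core; Si²⁺ still has 2 valence electrons; Al²⁺ still has 1 valence electron; Na²⁺ is already 1 electron into the core.
Breaking into a closed-shell core is much more expensive than removing a leftover valence electron — K and Na have the largest IE_3 here.
Valence configurations: Si²⁺ [Ne]3s², Al²⁺ [Ne]3s¹.
Tabulated IE_3 (kJ/mol): K 4420, Si 3232, Al 2745, Na 6910.
Hence IE_3: Al < Si < K < Na.

Na, K, Si, Al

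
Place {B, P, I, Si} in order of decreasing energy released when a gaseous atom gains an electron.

I > Si > P > B

B is in period 2, group 13; Si is in period 3, group 14; P is in period 3, group 15; I is in period 5, group 17.
EA tends to increase across a period and decrease down a group, though the pattern is less regular than for IE or radius.
Neither a single period nor a single group — weigh both effects.
P > B: period and group pull opposite ways; the across-period shift dominates (72 vs 27 kJ/mol).
Si > P: this pair runs against the simple trend — see the exception note.
I > Si: period and group pull opposite ways; the across-period shift dominates (295 vs 134 kJ/mol).
Note the exception: Si has a higher electron affinity than P, contrary to the simple trend — adding an electron to P's half-filled 3p³ is unfavourable, so Si (3p²) has the more exothermic EA.
For reference (kJ/mol): B 27, Si 134, P 72, I 295.
So from highest to lowest: I > Si > P > B.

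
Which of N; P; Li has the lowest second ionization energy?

Consider each +1 ion: N⁺ still has 4 valence electrons; P⁺ still has 4 valence electrons; Li⁺ is the bare [He] core.
Breaking into a closed-shell core is much more expensive than removing a leftover valence electron — Li has the largest IE_2 here.
Valence configurations: N⁺ [He]2s²2p², P⁺ [Ne]3s²3p².
The numbers (kJ/mol): N 2856, P 1907, Li 7298.
So the second ionization energies run P < N < Li.

P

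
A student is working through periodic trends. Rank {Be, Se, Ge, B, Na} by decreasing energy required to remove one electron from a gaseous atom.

Se, Be, B, Ge, Na

Be is in period 2, group 2; B is in period 2, group 13; Na is in period 3, group 1; Ge is in period 4, group 14; Se is in period 4, group 16.
IE₁ increases left→right with effective nuclear charge and decreases top→bottom as the valence shell moves farther out.
Here both period and group differ, so the two effects have to be weighed against each other.
Ge > Na: the two effects oppose for this pair; the across-period effect wins (762 vs 496 kJ/mol).
B > Ge: period and group pull opposite ways; the down-group shift dominates (801 vs 762 kJ/mol).
Be > B: this pair runs against the simple trend — see the exception note.
Se > Be: period and group pull opposite ways; the across-period shift dominates (941 vs 900 kJ/mol).
Note the exception: Be has a higher first ionization energy than B, contrary to the simple trend — removing B's lone 2p electron is easier than breaking Be's filled 2s².
For reference (kJ/mol): Be 900, B 801, Na 496, Ge 762, Se 941.
So from highest to lowest: Se > Be > B > Ge > Na.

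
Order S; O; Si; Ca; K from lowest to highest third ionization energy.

Si, S, K, Ca, O

After 2 electrons have been removed, what remains? S²⁺ still has 4 valence electrons; O²⁺ still has 4 valence electrons; Si²⁺ still has 2 valence electrons; Ca²⁺ is the bare [Ar] core; K²⁺ is already 1 electron into the core.
Usually core removal costs more than valence removal, but here the competition is close: a tightly held n=2 valence electron can cost more to remove than an n=3 core electron, so the actual values have to decide it.
Valence configurations: S²⁺ [Ne]3s²3p², O²⁺ [He]2s²2p², Si²⁺ [Ne]3s².
Approximate IE_3 values (kJ/mol): S 3357, O 5300, Si 3232, Ca 4912, K 4420.
Hence IE_3: Si < S < K < Ca < O.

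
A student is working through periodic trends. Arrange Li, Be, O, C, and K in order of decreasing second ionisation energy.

Li > O > K > C > Be

IE_2 is the cost of taking one more electron from the +1 cation: Li⁺ is the bare [He] core; Be⁺ still has 1 valence electron; O⁺ still has 5 valence electrons; C⁺ still has 3 valence electrons; K⁺ is the bare [Ar] core.
Usually core removal costs more than valence removal, but here the competition is close: a tightly held n=2 valence electron can cost more to remove than an n=3 core electron, so the actual values have to decide it.
Valence configurations: Be⁺ [He]2s¹, O⁺ [He]2s²2p³, C⁺ [He]2s²2p¹.
Tabulated IE_2 (kJ/mol): Li 7298, Be 1757, O 3388, C 2353, K 3052.
Putting it together, IE_2: Be < C < K < O < Li.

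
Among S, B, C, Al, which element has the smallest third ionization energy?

Al

The third ionization energy removes an electron from the +2 ion. For each element: S²⁺ still has 4 valence electrons; B²⁺ still has 1 valence electron; C²⁺ still has 2 valence electrons; Al²⁺ still has 1 valence electron.
All are still removing valence electrons, so compare the +2 ions as you would atoms: IE_3 generally rises across a period (higher Z_eff) and falls down a group (larger shell), subject to the usual subshell exceptions.
Valence configurations: S²⁺ [Ne]3s²3p², B²⁺ [He]2s¹, C²⁺ [He]2s², Al²⁺ [Ne]3s¹.
The numbers (kJ/mol): S 3357, B 3660, C 4620, Al 2745.
Hence IE_3: Al < S < B < C.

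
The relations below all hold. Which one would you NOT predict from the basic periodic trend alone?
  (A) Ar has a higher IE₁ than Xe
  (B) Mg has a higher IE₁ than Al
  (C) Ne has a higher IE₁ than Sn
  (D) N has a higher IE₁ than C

(B)

The general trend: IE₁ increases across a period and decreases down a group.
(A) Ar (period 3, group 18) vs Xe (period 5, group 18): the stated order agrees with the simple trend.
(B) Mg (period 3, group 2) vs Al (period 3, group 13): the stated order contradicts the simple trend.
(C) Ne (period 2, group 18) vs Sn (period 5, group 14): the stated order agrees with the simple trend.
(D) N (period 2, group 15) vs C (period 2, group 14): the stated order agrees with the simple trend.
The exception is (B): Al's single 3p electron is easier to remove than one from Mg's filled 3s².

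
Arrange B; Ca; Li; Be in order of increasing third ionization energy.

B < Ca < Li < Be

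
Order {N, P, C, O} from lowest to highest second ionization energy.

P < C < N < O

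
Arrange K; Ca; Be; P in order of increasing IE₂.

Ca < Be < P < K

Consider each +1 ion: K⁺ is the bare [Ar] core; Ca⁺ still has 1 valence electron; Be⁺ still has 1 valence electron; P⁺ still has 4 valence electrons.
Core electrons are held far more tightly than valence electrons, so K tops the IE_2 order.
Valence configurations: Ca⁺ [Ar]4s¹, Be⁺ [He]2s¹, P⁺ [Ne]3s²3p².
Approximate IE_2 values (kJ/mol): K 3052, Ca 1145, Be 1757, P 1907.
Putting it together, IE_2: Ca < Be < P < K.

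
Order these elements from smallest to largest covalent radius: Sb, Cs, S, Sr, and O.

O < S < Sb < Sr < Cs

Moving right in a period, electrons are added to the same shell under a stronger nuclear pull, so atoms get smaller; moving down, a new shell is opened and atoms get larger.
These span different periods and groups, so the two trends combine.
S > O: S sits below O in group 16, so the down-group effect alone puts S larger.
Sb > S: relative to S, both the across-period and down-group shifts push Sb's atomic radius up.
Sr > Sb: both are in period 5; the period trend gives Sr the larger value.
Cs > Sr: relative to Sr, both the across-period and down-group shifts push Cs's atomic radius up.
Tabulated atomic radius (pm): O 63, S 103, Sr 185, Sb 140, Cs 232.
So from smallest to largest: O < S < Sb < Sr < Cs.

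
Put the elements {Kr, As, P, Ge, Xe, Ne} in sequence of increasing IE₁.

Ne is in period 2, group 18; P is in period 3, group 15; Ge is in period 4, group 14; As is in period 4, group 15; Kr is in period 4, group 18; Xe is in period 5, group 18.
Across a period the outer electron is held more tightly (higher IE₁); down a group it sits in a higher shell, more shielded, and comes off more easily.
These span different periods and groups, so the two trends combine.
As > Ge: As lies to the right of Ge in period 4, so the across-period effect alone puts As higher.
P > As: P sits above As in group 15, so the down-group effect alone puts P higher.
Xe > P: period and group pull opposite ways; the across-period shift dominates (1170 vs 1012 kJ/mol).
Kr > Xe: Kr sits above Xe in group 18, so the down-group effect alone puts Kr higher.
Ne > Kr: Ne sits above Kr in group 18, so the down-group effect alone puts Ne higher.
For reference (kJ/mol): Ne 2081, P 1012, Ge 762, As 947, Kr 1351, Xe 1170.
So from lowest to highest: Ge < As < P < Xe < Kr < Ne.

Ge, As, P, Xe, Kr, Ne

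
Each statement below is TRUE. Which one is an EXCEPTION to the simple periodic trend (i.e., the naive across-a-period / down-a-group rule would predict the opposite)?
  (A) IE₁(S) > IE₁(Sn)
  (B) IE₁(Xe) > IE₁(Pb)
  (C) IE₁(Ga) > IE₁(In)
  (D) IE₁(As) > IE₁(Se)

(D)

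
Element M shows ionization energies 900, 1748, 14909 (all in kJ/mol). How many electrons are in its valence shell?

Look for the largest jump between consecutive ionization energies: IE3/IE2 ≈ 8.5, far larger than any earlier ratio.
That jump marks the point where a core electron is being removed. So the atom has 2 valence electrons.

2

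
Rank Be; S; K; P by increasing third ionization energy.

P < S < K < Be

After 2 electrons have been removed, what remains? Be²⁺ is the bare [He] core; S²⁺ still has 4 valence electrons; K²⁺ is already 1 electron into the core; P²⁺ still has 3 valence electrons.
Pulling an electron out of a noble-gas core costs far more than removing a remaining valence electron, so K and Be sit at the high end of IE_3.
Valence configurations: S²⁺ [Ne]3s²3p², P²⁺ [Ne]3s²3p¹.
The numbers (kJ/mol): Be 14849, S 3357, K 4420, P 2914.
Overall IE_3 order: P < S < K < Be.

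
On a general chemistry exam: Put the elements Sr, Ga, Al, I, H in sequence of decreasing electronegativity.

H is in period 1, group 1; Al is in period 3, group 13; Ga is in period 4, group 13; Sr is in period 5, group 2; I is in period 5, group 17.
Atoms toward the upper right of the periodic table pull bonding electrons most strongly.
These span different periods and groups, so the two trends combine.
Al > Sr: both effects reinforce here, so Al is clearly the higher of the two.
Ga > Al: this pair runs against the simple trend — see the exception note.
H > Ga: period and group pull opposite ways; the down-group shift dominates (2.20 vs 1.81).
I > H: period and group pull opposite ways; the across-period shift dominates (2.66 vs 2.20).
Note the exception: Ga has a higher electronegativity than Al, contrary to the simple trend — poor shielding by filled d (and f) subshells raises the heavier element's effective nuclear charge more than the simple down-group trend predicts.
For reference (Pauling): H 2.20, Al 1.61, Ga 1.81, Sr 0.95, I 2.66.
So from highest to lowest: I > H > Ga > Al > Sr.

I > H > Ga > Al > Sr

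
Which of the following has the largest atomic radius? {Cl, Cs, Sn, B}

B is in period 2, group 13; Cl is in period 3, group 17; Sn is in period 5, group 14; Cs is in period 6, group 1.
Radius decreases left→right (rising Z_eff, same n) and increases top→bottom (higher n).
These span different periods and groups, so the two trends combine.
Cl > B: the two effects oppose for this pair; the down-group effect wins (99 vs 85 pm).
Sn > Cl: both effects reinforce here, so Sn is clearly the larger of the two.
Cs > Sn: relative to Sn, both the across-period and down-group shifts push Cs's atomic radius up.
Tabulated atomic radius (pm): B 85, Cl 99, Sn 140, Cs 232.
The largest atomic radius among these belongs to Cs.

Cs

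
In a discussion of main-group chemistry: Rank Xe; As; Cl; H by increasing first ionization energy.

As, Xe, Cl, H

H is in period 1, group 1; Cl is in period 3, group 17; As is in period 4, group 15; Xe is in period 5, group 18.
First ionization energy rises across a period (greater Z_eff holds electrons more tightly) and falls down a group (valence electrons are farther from the nucleus).
These span different periods and groups, so the two trends combine.
Xe > As: period and group pull opposite ways; the across-period shift dominates (1170 vs 947 kJ/mol).
Cl > Xe: the two effects oppose for this pair; the down-group effect wins (1251 vs 1170 kJ/mol).
H > Cl: the two effects oppose for this pair; the down-group effect wins (1312 vs 1251 kJ/mol).
For reference (kJ/mol): H 1312, Cl 1251, As 947, Xe 1170.
So from lowest to highest: As < Xe < Cl < H.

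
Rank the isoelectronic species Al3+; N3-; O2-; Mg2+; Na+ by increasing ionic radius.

Al3+, Mg2+, Na+, O2-, N3-

All of these have 10 electrons, so size is governed by nuclear charge alone: the more protons, the stronger the pull on the same electron cloud, and the smaller the ion.
Nuclear charges: Al3+ (Z=13), Mg2+ (Z=12), Na+ (Z=11), O2- (Z=8), N3- (Z=7).
Smallest to largest: Al3+ < Mg2+ < Na+ < O2- < N3-.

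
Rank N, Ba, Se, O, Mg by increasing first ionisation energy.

Ba, Mg, Se, O, N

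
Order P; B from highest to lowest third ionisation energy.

B > P

After 2 electrons have been removed, what remains? P²⁺ still has 3 valence electrons; B²⁺ still has 1 valence electron.
All are still removing valence electrons, so compare the +2 ions as you would atoms: IE_3 generally rises across a period (higher Z_eff) and falls down a group (larger shell), subject to the usual subshell exceptions.
Valence configurations: P²⁺ [Ne]3s²3p¹, B²⁺ [He]2s¹.
Tabulated IE_3 (kJ/mol): P 2914, B 3660.
Putting it together, IE_3: P < B.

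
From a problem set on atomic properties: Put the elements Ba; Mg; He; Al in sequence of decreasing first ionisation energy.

Removing the outermost electron gets harder across a period and easier down a group.
These span different periods and groups, so the two trends combine.
Al > Ba: both effects reinforce here, so Al is clearly the higher of the two.
Mg > Al: this pair runs against the simple trend — see the exception note.
He > Mg: both effects reinforce here, so He is clearly the higher of the two.
Note the exception: Mg has a higher first ionization energy than Al, contrary to the simple trend — Al's single 3p electron is easier to remove than one from Mg's filled 3s².
Tabulated first ionization energy (kJ/mol): He 2372, Mg 738, Al 578, Ba 503.
So from highest to lowest: He > Mg > Al > Ba.

He > Mg > Al > Ba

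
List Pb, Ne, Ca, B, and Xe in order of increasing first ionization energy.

Ca, Pb, B, Xe, Ne

B is in period 2, group 13; Ne is in period 2, group 18; Ca is in period 4, group 2; Xe is in period 5, group 18; Pb is in period 6, group 14.
Across a period the outer electron is held more tightly (higher IE₁); down a group it sits in a higher shell, more shielded, and comes off more easily.
These span different periods and groups, so the two trends combine.
Pb > Ca: the two effects oppose for this pair; the across-period effect wins (716 vs 590 kJ/mol).
B > Pb: period and group pull opposite ways; the down-group shift dominates (801 vs 716 kJ/mol).
Xe > B: period and group pull opposite ways; the across-period shift dominates (1170 vs 801 kJ/mol).
Ne > Xe: they share group 18; the group trend gives Ne the larger value.
For reference (kJ/mol): B 801, Ne 2081, Ca 590, Xe 1170, Pb 716.
So from lowest to highest: Ca < Pb < B < Xe < Ne.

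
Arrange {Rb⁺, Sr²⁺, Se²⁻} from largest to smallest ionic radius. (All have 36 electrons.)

Se²⁻ > Rb⁺ > Sr²⁺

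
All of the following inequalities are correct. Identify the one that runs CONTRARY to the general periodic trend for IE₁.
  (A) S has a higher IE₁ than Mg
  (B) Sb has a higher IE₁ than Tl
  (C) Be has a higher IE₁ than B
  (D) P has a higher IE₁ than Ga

(C)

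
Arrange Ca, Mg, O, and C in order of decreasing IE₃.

Mg > O > Ca > C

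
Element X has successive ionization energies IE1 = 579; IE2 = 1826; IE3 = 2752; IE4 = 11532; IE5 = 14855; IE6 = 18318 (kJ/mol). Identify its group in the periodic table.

Group 13

Look for the largest jump between consecutive ionization energies: IE4/IE3 ≈ 4.2, far larger than any earlier ratio.
That jump marks the point where a core electron is being removed. So the atom has 3 valence electrons.
A main-group element with 3 valence electrons is in group 13.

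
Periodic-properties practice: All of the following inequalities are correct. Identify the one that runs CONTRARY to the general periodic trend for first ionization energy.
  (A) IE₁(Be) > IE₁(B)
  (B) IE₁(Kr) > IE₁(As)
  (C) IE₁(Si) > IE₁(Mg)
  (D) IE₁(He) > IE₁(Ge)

The general trend: first ionization energy increases across a period and decreases down a group.
(A) Be (period 2, group 2) vs B (period 2, group 13): the stated order contradicts the simple trend.
(B) Kr (period 4, group 18) vs As (period 4, group 15): the stated order agrees with the simple trend.
(C) Si (period 3, group 14) vs Mg (period 3, group 2): the stated order agrees with the simple trend.
(D) He (period 1, group 18) vs Ge (period 4, group 14): the stated order agrees with the simple trend.
The exception is (A): removing B's lone 2p electron is easier than breaking Be's filled 2s².

(A)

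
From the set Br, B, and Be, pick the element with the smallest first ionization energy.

B

Be is in period 2, group 2; B is in period 2, group 13; Br is in period 4, group 17.
Across a period the outer electron is held more tightly (higher IE₁); down a group it sits in a higher shell, more shielded, and comes off more easily.
These span different periods and groups, so the two trends combine.
Be > B: this pair runs against the simple trend — see the exception note.
Br > Be: the two effects oppose for this pair; the across-period effect wins (1140 vs 900 kJ/mol).
Note the exception: Be has a higher first ionization energy than B, contrary to the simple trend — removing B's lone 2p electron is easier than breaking Be's filled 2s².
Tabulated first ionization energy (kJ/mol): Be 900, B 801, Br 1140.
The smallest first ionization energy among these belongs to B.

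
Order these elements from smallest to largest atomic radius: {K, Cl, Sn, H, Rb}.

H < Cl < Sn < K < Rb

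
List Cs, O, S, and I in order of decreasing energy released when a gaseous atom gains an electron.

O is in period 2, group 16; S is in period 3, group 16; I is in period 5, group 17; Cs is in period 6, group 1.
EA tends to increase across a period and decrease down a group, though the pattern is less regular than for IE or radius.
Here both period and group differ, so the two effects have to be weighed against each other.
O > Cs: both effects reinforce here, so O is clearly the higher of the two.
S > O: this pair runs against the simple trend — see the exception note.
I > S: period and group pull opposite ways; the across-period shift dominates (295 vs 200 kJ/mol).
Note the exception: S has a higher electron affinity than O, contrary to the simple trend — the compact 2p subshell of O repels the added electron more than S's larger 3p does.
For reference (kJ/mol): O 141, S 200, I 295, Cs 46.
So from highest to lowest: I > S > O > Cs.

I > S > O > Cs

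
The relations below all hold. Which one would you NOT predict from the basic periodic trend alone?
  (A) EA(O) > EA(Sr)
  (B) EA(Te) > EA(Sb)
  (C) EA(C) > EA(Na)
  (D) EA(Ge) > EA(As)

The general trend: electron affinity increases across a period and decreases down a group.
(A) O (period 2, group 16) vs Sr (period 5, group 2): the stated order agrees with the simple trend.
(B) Te (period 5, group 16) vs Sb (period 5, group 15): the stated order agrees with the simple trend.
(C) C (period 2, group 14) vs Na (period 3, group 1): the stated order agrees with the simple trend.
(D) Ge (period 4, group 14) vs As (period 4, group 15): the stated order contradicts the simple trend.
The exception is (D): adding an electron to As's half-filled 4p³ is unfavourable, so Ge (4p²) has the more exothermic EA.

(D)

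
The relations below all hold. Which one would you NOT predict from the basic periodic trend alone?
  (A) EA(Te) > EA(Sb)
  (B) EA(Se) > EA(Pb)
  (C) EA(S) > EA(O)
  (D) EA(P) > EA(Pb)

The general trend: electron affinity increases across a period and decreases down a group.
(A) Te (period 5, group 16) vs Sb (period 5, group 15): the stated order agrees with the simple trend.
(B) Se (period 4, group 16) vs Pb (period 6, group 14): the stated order agrees with the simple trend.
(C) S (period 3, group 16) vs O (period 2, group 16): the stated order contradicts the simple trend.
(D) P (period 3, group 15) vs Pb (period 6, group 14): the stated order agrees with the simple trend.
The exception is (C): the compact 2p subshell of O repels the added electron more than S's larger 3p does.

(C)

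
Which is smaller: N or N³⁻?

Forming N³⁻ adds 3 electrons to N. More electron–electron repulsion in the same shell, with unchanged nuclear charge, lets the cloud expand.
An anion is larger than its parent atom: N³⁻ > N.

N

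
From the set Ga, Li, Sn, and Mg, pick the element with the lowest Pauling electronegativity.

Li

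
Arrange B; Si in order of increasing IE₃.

Si < B

Consider each +2 ion: B²⁺ still has 1 valence electron; Si²⁺ still has 2 valence electrons.
All are still removing valence electrons, so compare the +2 ions as you would atoms: IE_3 generally rises across a period (higher Z_eff) and falls down a group (larger shell), subject to the usual subshell exceptions.
Valence configurations: B²⁺ [He]2s¹, Si²⁺ [Ne]3s².
The numbers (kJ/mol): B 3660, Si 3232.
Putting it together, IE_3: Si < B.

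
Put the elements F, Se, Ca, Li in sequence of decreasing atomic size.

Moving right in a period, electrons are added to the same shell under a stronger nuclear pull, so atoms get smaller; moving down, a new shell is opened and atoms get larger.
Neither a single period nor a single group — weigh both effects.
Se > F: relative to F, both the across-period and down-group shifts push Se's atomic radius up.
Li > Se: the two effects oppose for this pair; the across-period effect wins (133 vs 116 pm).
Ca > Li: period and group pull opposite ways; the down-group shift dominates (171 vs 133 pm).
Tabulated atomic radius (pm): Li 133, F 64, Ca 171, Se 116.
So from largest to smallest: Ca > Li > Se > F.

Ca, Li, Se, F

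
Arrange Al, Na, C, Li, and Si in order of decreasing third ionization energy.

Li > Na > C > Si > Al

Consider each +2 ion: Al²⁺ still has 1 valence electron; Na²⁺ is already 1 electron into the core; C²⁺ still has 2 valence electrons; Li²⁺ is already 1 electron into the core; Si²⁺ still has 2 valence electrons.
Pulling an electron out of a noble-gas core costs far more than removing a remaining valence electron, so Na and Li sit at the high end of IE_3.
Valence configurations: Al²⁺ [Ne]3s¹, C²⁺ [He]2s², Si²⁺ [Ne]3s².
The numbers (kJ/mol): Al 2745, Na 6910, C 4620, Li 11815, Si 3232.
Putting it together, IE_3: Al < Si < C < Na < Li.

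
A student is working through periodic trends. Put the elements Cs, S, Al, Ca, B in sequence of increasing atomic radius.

B, S, Al, Ca, Cs

B is in period 2, group 13; Al is in period 3, group 13; S is in period 3, group 16; Ca is in period 4, group 2; Cs is in period 6, group 1.
Atomic radius shrinks across a period as nuclear charge pulls the same shell inward, and grows down a group as new shells are added.
Neither a single period nor a single group — weigh both effects.
S > B: the two effects oppose for this pair; the down-group effect wins (103 vs 85 pm).
Al > S: both are in period 3; the period trend gives Al the larger value.
Ca > Al: both effects reinforce here, so Ca is clearly the larger of the two.
Cs > Ca: relative to Ca, both the across-period and down-group shifts push Cs's atomic radius up.
Approximate values (pm): B 85, Al 126, S 103, Ca 171, Cs 232.
So from smallest to largest: B < S < Al < Ca < Cs.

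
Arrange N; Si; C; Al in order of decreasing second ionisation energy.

IE_2 is the cost of taking one more electron from the +1 cation: N⁺ still has 4 valence electrons; Si⁺ still has 3 valence electrons; C⁺ still has 3 valence electrons; Al⁺ still has 2 valence electrons.
All are still removing valence electrons, so compare the +1 ions as you would atoms: IE_2 generally rises across a period (higher Z_eff) and falls down a group (larger shell), subject to the usual subshell exceptions.
Valence configurations: N⁺ [He]2s²2p², Si⁺ [Ne]3s²3p¹, C⁺ [He]2s²2p¹, Al⁺ [Ne]3s².
Si⁺ loses a lone 3p electron whereas Al⁺ must break into a filled 3s² pair, so IE_2(Al) > IE_2(Si) even though Si has the higher nuclear charge.
Tabulated IE_2 (kJ/mol): N 2856, Si 1577, C 2353, Al 1817.
So the second ionization energies run Si < Al < C < N.

N > C > Al > Si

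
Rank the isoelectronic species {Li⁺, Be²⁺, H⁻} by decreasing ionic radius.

H⁻ > Li⁺ > Be²⁺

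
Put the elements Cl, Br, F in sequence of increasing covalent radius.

F, Cl, Br

Moving right in a period, electrons are added to the same shell under a stronger nuclear pull, so atoms get smaller; moving down, a new shell is opened and atoms get larger.
All are in group 17, so atomic radius increases down the group.
So from smallest to largest: F < Cl < Br.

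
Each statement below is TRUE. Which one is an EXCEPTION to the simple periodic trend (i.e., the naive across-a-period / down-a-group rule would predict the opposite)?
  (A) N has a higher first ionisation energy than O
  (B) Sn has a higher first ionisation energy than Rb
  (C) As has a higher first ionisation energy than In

(A)

The general trend: first ionisation energy increases across a period and decreases down a group.
(A) N (period 2, group 15) vs O (period 2, group 16): the stated order contradicts the simple trend.
(B) Sn (period 5, group 14) vs Rb (period 5, group 1): the stated order agrees with the simple trend.
(C) As (period 4, group 15) vs In (period 5, group 13): the stated order agrees with the simple trend.
The exception is (A): pairing an electron in O's 2p⁴ costs repulsion energy, so O ionizes more easily than half-filled N (2p³).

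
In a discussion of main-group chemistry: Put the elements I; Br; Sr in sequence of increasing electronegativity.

Br is in period 4, group 17; Sr is in period 5, group 2; I is in period 5, group 17.
Electronegativity increases across a period and decreases down a group, tracking effective nuclear charge and atomic size.
Neither a single period nor a single group — weigh both effects.
I > Sr: I lies to the right of Sr in period 5, so the across-period effect alone puts I higher.
Br > I: Br sits above I in group 17, so the down-group effect alone puts Br higher.
Approximate values (Pauling): Br 2.96, Sr 0.95, I 2.66.
So from lowest to highest: Sr < I < Br.

Sr < I < Br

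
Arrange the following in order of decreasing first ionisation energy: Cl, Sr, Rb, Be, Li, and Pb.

Cl > Be > Pb > Sr > Li > Rb

First ionization energy rises across a period (greater Z_eff holds electrons more tightly) and falls down a group (valence electrons are farther from the nucleus).
These span different periods and groups, so the two trends combine.
Li > Rb: they share group 1; the group trend gives Li the larger value.
Sr > Li: the two effects oppose for this pair; the across-period effect wins (550 vs 520 kJ/mol).
Pb > Sr: the two effects oppose for this pair; the across-period effect wins (716 vs 550 kJ/mol).
Be > Pb: period and group pull opposite ways; the down-group shift dominates (900 vs 716 kJ/mol).
Cl > Be: the two effects oppose for this pair; the across-period effect wins (1251 vs 900 kJ/mol).
Approximate values (kJ/mol): Li 520, Be 900, Cl 1251, Rb 403, Sr 550, Pb 716.
So from highest to lowest: Cl > Be > Pb > Sr > Li > Rb.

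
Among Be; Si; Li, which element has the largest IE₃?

Be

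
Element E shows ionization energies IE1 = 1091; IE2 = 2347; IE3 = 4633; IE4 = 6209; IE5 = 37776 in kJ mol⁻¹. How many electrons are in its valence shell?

Look for the largest jump between consecutive ionization energies: IE5/IE4 ≈ 6.1, far larger than any earlier ratio.
That jump marks the point where a core electron is being removed. So the atom has 4 valence electrons.

4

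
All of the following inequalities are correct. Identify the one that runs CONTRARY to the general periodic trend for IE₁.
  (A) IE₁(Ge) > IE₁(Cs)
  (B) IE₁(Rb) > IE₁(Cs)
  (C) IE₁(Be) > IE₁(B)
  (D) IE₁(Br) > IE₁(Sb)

(C)

The general trend: IE₁ increases across a period and decreases down a group.
(A) Ge (period 4, group 14) vs Cs (period 6, group 1): the stated order agrees with the simple trend.
(B) Rb (period 5, group 1) vs Cs (period 6, group 1): the stated order agrees with the simple trend.
(C) Be (period 2, group 2) vs B (period 2, group 13): the stated order contradicts the simple trend.
(D) Br (period 4, group 17) vs Sb (period 5, group 15): the stated order agrees with the simple trend.
The exception is (C): removing B's lone 2p electron is easier than breaking Be's filled 2s².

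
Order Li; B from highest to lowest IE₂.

After 1 electron has been removed, what remains? Li⁺ is the bare [He] core; B⁺ still has 2 valence electrons.
Core electrons are held far more tightly than valence electrons, so Li tops the IE_2 order.
Approximate IE_2 values (kJ/mol): Li 7298, B 2427.
Hence IE_2: B < Li.

Li > B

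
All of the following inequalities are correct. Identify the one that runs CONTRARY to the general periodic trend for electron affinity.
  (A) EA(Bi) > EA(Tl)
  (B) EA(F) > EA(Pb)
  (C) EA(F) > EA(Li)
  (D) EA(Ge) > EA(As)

The general trend: electron affinity increases across a period and decreases down a group.
(A) Bi (period 6, group 15) vs Tl (period 6, group 13): the stated order agrees with the simple trend.
(B) F (period 2, group 17) vs Pb (period 6, group 14): the stated order agrees with the simple trend.
(C) F (period 2, group 17) vs Li (period 2, group 1): the stated order agrees with the simple trend.
(D) Ge (period 4, group 14) vs As (period 4, group 15): the stated order contradicts the simple trend.
The exception is (D): adding an electron to As's half-filled 4p³ is unfavourable, so Ge (4p²) has the more exothermic EA.

(D)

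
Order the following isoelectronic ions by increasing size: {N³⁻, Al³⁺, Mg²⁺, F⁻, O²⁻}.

Al³⁺ < Mg²⁺ < F⁻ < O²⁻ < N³⁻

All of these have 10 electrons, so size is governed by nuclear charge alone: the more protons, the stronger the pull on the same electron cloud, and the smaller the ion.
Nuclear charges: Al³⁺ (Z=13), Mg²⁺ (Z=12), F⁻ (Z=9), O²⁻ (Z=8), N³⁻ (Z=7).
Smallest to largest: Al³⁺ < Mg²⁺ < F⁻ < O²⁻ < N³⁻.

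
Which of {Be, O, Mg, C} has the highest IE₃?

The third ionization energy removes an electron from the +2 ion. For each element: Be²⁺ is the bare [He] core; O²⁺ still has 4 valence electrons; Mg²⁺ is the bare [Ne] core; C²⁺ still has 2 valence electrons.
Core electrons are held far more tightly than valence electrons, so Mg and Be top the IE_3 order.
Valence configurations: O²⁺ [He]2s²2p², C²⁺ [He]2s².
The numbers (kJ/mol): Be 14849, O 5300, Mg 7733, C 4620.
Hence IE_3: C < O < Mg < Be.

Be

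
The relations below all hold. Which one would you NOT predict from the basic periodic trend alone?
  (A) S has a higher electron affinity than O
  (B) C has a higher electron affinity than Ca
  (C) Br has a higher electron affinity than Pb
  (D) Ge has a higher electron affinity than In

(A)

The general trend: electron affinity increases across a period and decreases down a group.
(A) S (period 3, group 16) vs O (period 2, group 16): the stated order contradicts the simple trend.
(B) C (period 2, group 14) vs Ca (period 4, group 2): the stated order agrees with the simple trend.
(C) Br (period 4, group 17) vs Pb (period 6, group 14): the stated order agrees with the simple trend.
(D) Ge (period 4, group 14) vs In (period 5, group 13): the stated order agrees with the simple trend.
The exception is (A): the compact 2p subshell of O repels the added electron more than S's larger 3p does.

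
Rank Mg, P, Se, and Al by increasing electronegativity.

EN rises left→right (higher Z_eff, smaller atoms) and falls top→bottom (larger, more shielded atoms).
Here both period and group differ, so the two effects have to be weighed against each other.
Al > Mg: Al lies to the right of Mg in period 3, so the across-period effect alone puts Al higher.
P > Al: both are in period 3; the period trend gives P the larger value.
Se > P: the two effects oppose for this pair; the across-period effect wins (2.55 vs 2.19).
For reference (Pauling): Mg 1.31, Al 1.61, P 2.19, Se 2.55.
So from lowest to highest: Mg < Al < P < Se.

Mg < Al < P < Se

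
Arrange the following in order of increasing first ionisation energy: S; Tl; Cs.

Cs < Tl < S

S is in period 3, group 16; Cs is in period 6, group 1; Tl is in period 6, group 13.
First ionization energy rises across a period (greater Z_eff holds electrons more tightly) and falls down a group (valence electrons are farther from the nucleus).
Here both period and group differ, so the two effects have to be weighed against each other.
Tl > Cs: both are in period 6; the period trend gives Tl the larger value.
S > Tl: relative to Tl, both the across-period and down-group shifts push S's first ionization energy up.
Approximate values (kJ/mol): S 1000, Cs 376, Tl 589.
So from lowest to highest: Cs < Tl < S.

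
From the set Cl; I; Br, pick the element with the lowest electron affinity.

I

Cl is in period 3, group 17; Br is in period 4, group 17; I is in period 5, group 17.
Adding an electron releases more energy for atoms nearer the top right (short of the noble gases).
All are in group 17, so electron affinity increases up the group.
The lowest electron affinity among these belongs to I.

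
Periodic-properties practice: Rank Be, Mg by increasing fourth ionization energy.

Mg, Be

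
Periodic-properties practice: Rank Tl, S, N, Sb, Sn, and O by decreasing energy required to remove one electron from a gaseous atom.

N > O > S > Sb > Sn > Tl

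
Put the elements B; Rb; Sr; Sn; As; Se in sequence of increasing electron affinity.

Sr < B < Rb < As < Sn < Se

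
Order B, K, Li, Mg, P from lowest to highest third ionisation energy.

P < B < K < Mg < Li

IE_3 is the cost of taking one more electron from the +2 cation: B²⁺ still has 1 valence electron; K²⁺ is already 1 electron into the core; Li²⁺ is already 1 electron into the core; Mg²⁺ is the bare [Ne] core; P²⁺ still has 3 valence electrons.
Breaking into a closed-shell core is much more expensive than removing a leftover valence electron — K, Mg and Li have the largest IE_3 here.
Valence configurations: B²⁺ [He]2s¹, P²⁺ [Ne]3s²3p¹.
Approximate IE_3 values (kJ/mol): B 3660, K 4420, Li 11815, Mg 7733, P 2914.
Overall IE_3 order: P < B < K < Mg < Li.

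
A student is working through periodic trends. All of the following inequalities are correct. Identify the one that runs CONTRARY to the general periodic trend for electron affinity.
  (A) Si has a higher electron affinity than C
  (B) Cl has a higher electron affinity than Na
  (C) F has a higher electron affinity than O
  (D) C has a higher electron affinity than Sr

(A)

The general trend: electron affinity increases across a period and decreases down a group.
(A) Si (period 3, group 14) vs C (period 2, group 14): the stated order contradicts the simple trend.
(B) Cl (period 3, group 17) vs Na (period 3, group 1): the stated order agrees with the simple trend.
(C) F (period 2, group 17) vs O (period 2, group 16): the stated order agrees with the simple trend.
(D) C (period 2, group 14) vs Sr (period 5, group 2): the stated order agrees with the simple trend.
The exception is (A): Si's larger, more diffuse 3p orbitals accept an added electron slightly more readily than C's compact 2p.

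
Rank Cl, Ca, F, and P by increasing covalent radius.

F, Cl, P, Ca

F is in period 2, group 17; P is in period 3, group 15; Cl is in period 3, group 17; Ca is in period 4, group 2.
Atomic radius shrinks across a period as nuclear charge pulls the same shell inward, and grows down a group as new shells are added.
Here both period and group differ, so the two effects have to be weighed against each other.
Cl > F: Cl sits below F in group 17, so the down-group effect alone puts Cl larger.
P > Cl: both are in period 3; the period trend gives P the larger value.
Ca > P: both effects reinforce here, so Ca is clearly the larger of the two.
Approximate values (pm): F 64, P 111, Cl 99, Ca 171.
So from smallest to largest: F < Cl < P < Ca.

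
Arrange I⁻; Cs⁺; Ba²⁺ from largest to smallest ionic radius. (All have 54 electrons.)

I⁻, Cs⁺, Ba²⁺

All of these have 54 electrons, so size is governed by nuclear charge alone: the more protons, the stronger the pull on the same electron cloud, and the smaller the ion.
Nuclear charges: Ba²⁺ (Z=56), Cs⁺ (Z=55), I⁻ (Z=53).
Largest to smallest: I⁻ > Cs⁺ > Ba²⁺.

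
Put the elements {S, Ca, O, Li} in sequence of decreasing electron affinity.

Li is in period 2, group 1; O is in period 2, group 16; S is in period 3, group 16; Ca is in period 4, group 2.
Electron affinity generally becomes more exothermic across a period toward the halogens and less exothermic down a group.
Neither a single period nor a single group — weigh both effects.
Li > Ca: the two effects oppose for this pair; the down-group effect wins (60 vs 2 kJ/mol).
O > Li: both are in period 2; the period trend gives O the larger value.
S > O: this pair runs against the simple trend — see the exception note.
Note the exception: S has a higher electron affinity than O, contrary to the simple trend — the compact 2p subshell of O repels the added electron more than S's larger 3p does.
Tabulated electron affinity (kJ/mol): Li 60, O 141, S 200, Ca 2.
So from highest to lowest: S > O > Li > Ca.

S > O > Li > Ca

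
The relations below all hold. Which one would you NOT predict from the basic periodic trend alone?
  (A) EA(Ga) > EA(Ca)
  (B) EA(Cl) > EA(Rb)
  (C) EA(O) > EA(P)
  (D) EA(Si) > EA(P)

The general trend: electron affinity increases across a period and decreases down a group.
(A) Ga (period 4, group 13) vs Ca (period 4, group 2): the stated order agrees with the simple trend.
(B) Cl (period 3, group 17) vs Rb (period 5, group 1): the stated order agrees with the simple trend.
(C) O (period 2, group 16) vs P (period 3, group 15): the stated order agrees with the simple trend.
(D) Si (period 3, group 14) vs P (period 3, group 15): the stated order contradicts the simple trend.
The exception is (D): adding an electron to P's half-filled 3p³ is unfavourable, so Si (3p²) has the more exothermic EA.

(D)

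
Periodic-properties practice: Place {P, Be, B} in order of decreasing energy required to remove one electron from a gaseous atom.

Be is in period 2, group 2; B is in period 2, group 13; P is in period 3, group 15.
IE₁ increases left→right with effective nuclear charge and decreases top→bottom as the valence shell moves farther out.
Neither a single period nor a single group — weigh both effects.
Be > B: this pair runs against the simple trend — see the exception note.
P > Be: the two effects oppose for this pair; the across-period effect wins (1012 vs 900 kJ/mol).
Note the exception: Be has a higher first ionization energy than B, contrary to the simple trend — removing B's lone 2p electron is easier than breaking Be's filled 2s².
Tabulated first ionization energy (kJ/mol): Be 900, B 801, P 1012.
So from highest to lowest: P > Be > B.

P > Be > B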